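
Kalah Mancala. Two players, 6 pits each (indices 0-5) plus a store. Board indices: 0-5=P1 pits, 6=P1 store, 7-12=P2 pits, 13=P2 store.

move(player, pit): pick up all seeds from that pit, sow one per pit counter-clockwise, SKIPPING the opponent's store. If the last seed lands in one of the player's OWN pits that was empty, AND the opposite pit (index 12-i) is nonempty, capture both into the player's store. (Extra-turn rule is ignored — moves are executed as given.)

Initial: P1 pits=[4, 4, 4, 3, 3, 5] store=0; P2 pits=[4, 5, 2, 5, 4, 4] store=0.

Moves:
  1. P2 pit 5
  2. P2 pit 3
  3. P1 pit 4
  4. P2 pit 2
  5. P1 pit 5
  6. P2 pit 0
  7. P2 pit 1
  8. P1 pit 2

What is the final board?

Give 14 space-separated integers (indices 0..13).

Answer: 7 7 0 4 1 1 3 1 0 3 4 9 3 4

Derivation:
Move 1: P2 pit5 -> P1=[5,5,5,3,3,5](0) P2=[4,5,2,5,4,0](1)
Move 2: P2 pit3 -> P1=[6,6,5,3,3,5](0) P2=[4,5,2,0,5,1](2)
Move 3: P1 pit4 -> P1=[6,6,5,3,0,6](1) P2=[5,5,2,0,5,1](2)
Move 4: P2 pit2 -> P1=[6,6,5,3,0,6](1) P2=[5,5,0,1,6,1](2)
Move 5: P1 pit5 -> P1=[6,6,5,3,0,0](2) P2=[6,6,1,2,7,1](2)
Move 6: P2 pit0 -> P1=[6,6,5,3,0,0](2) P2=[0,7,2,3,8,2](3)
Move 7: P2 pit1 -> P1=[7,7,5,3,0,0](2) P2=[0,0,3,4,9,3](4)
Move 8: P1 pit2 -> P1=[7,7,0,4,1,1](3) P2=[1,0,3,4,9,3](4)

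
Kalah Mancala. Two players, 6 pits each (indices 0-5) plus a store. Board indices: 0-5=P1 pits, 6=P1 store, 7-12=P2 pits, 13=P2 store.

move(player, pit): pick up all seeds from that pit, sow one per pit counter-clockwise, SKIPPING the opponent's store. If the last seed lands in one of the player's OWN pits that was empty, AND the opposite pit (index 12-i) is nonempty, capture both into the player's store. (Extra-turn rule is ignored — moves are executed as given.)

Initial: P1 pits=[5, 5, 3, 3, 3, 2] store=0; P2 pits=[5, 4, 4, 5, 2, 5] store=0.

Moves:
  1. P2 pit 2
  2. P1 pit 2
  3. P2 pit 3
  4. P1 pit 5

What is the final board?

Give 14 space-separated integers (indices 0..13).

Answer: 6 6 1 4 4 0 1 6 5 0 0 4 7 2

Derivation:
Move 1: P2 pit2 -> P1=[5,5,3,3,3,2](0) P2=[5,4,0,6,3,6](1)
Move 2: P1 pit2 -> P1=[5,5,0,4,4,3](0) P2=[5,4,0,6,3,6](1)
Move 3: P2 pit3 -> P1=[6,6,1,4,4,3](0) P2=[5,4,0,0,4,7](2)
Move 4: P1 pit5 -> P1=[6,6,1,4,4,0](1) P2=[6,5,0,0,4,7](2)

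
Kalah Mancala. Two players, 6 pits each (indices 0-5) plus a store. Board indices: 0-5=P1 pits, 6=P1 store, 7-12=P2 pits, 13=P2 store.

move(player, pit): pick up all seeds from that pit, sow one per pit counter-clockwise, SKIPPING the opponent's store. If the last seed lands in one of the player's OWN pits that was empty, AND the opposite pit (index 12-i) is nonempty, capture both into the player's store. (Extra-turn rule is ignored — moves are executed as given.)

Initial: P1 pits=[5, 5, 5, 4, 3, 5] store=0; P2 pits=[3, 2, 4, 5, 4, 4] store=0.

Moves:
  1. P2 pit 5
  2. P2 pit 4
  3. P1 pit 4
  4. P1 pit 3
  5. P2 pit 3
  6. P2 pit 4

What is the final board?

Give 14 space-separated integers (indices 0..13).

Answer: 8 8 6 0 1 7 2 5 2 4 0 0 3 3

Derivation:
Move 1: P2 pit5 -> P1=[6,6,6,4,3,5](0) P2=[3,2,4,5,4,0](1)
Move 2: P2 pit4 -> P1=[7,7,6,4,3,5](0) P2=[3,2,4,5,0,1](2)
Move 3: P1 pit4 -> P1=[7,7,6,4,0,6](1) P2=[4,2,4,5,0,1](2)
Move 4: P1 pit3 -> P1=[7,7,6,0,1,7](2) P2=[5,2,4,5,0,1](2)
Move 5: P2 pit3 -> P1=[8,8,6,0,1,7](2) P2=[5,2,4,0,1,2](3)
Move 6: P2 pit4 -> P1=[8,8,6,0,1,7](2) P2=[5,2,4,0,0,3](3)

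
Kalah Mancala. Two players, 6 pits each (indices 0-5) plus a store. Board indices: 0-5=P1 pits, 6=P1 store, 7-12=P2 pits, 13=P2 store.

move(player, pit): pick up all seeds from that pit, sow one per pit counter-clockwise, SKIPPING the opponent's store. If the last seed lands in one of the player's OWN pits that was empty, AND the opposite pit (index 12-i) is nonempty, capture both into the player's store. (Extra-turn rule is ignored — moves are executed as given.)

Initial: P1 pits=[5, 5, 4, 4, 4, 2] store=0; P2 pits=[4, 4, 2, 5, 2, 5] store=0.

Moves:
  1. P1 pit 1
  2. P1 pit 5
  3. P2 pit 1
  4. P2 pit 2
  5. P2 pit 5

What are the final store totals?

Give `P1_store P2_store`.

Answer: 2 2

Derivation:
Move 1: P1 pit1 -> P1=[5,0,5,5,5,3](1) P2=[4,4,2,5,2,5](0)
Move 2: P1 pit5 -> P1=[5,0,5,5,5,0](2) P2=[5,5,2,5,2,5](0)
Move 3: P2 pit1 -> P1=[5,0,5,5,5,0](2) P2=[5,0,3,6,3,6](1)
Move 4: P2 pit2 -> P1=[5,0,5,5,5,0](2) P2=[5,0,0,7,4,7](1)
Move 5: P2 pit5 -> P1=[6,1,6,6,6,1](2) P2=[5,0,0,7,4,0](2)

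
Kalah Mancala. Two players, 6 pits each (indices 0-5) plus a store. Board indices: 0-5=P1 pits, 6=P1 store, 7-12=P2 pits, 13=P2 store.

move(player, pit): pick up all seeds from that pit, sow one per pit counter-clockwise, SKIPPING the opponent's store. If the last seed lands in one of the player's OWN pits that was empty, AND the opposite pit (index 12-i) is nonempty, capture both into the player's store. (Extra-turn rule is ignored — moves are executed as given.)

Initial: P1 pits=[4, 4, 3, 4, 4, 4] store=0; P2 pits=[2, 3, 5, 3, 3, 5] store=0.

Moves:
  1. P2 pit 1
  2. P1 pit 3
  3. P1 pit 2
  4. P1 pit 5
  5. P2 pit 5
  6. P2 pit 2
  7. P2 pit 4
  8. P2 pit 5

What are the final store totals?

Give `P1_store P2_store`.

Answer: 2 4

Derivation:
Move 1: P2 pit1 -> P1=[4,4,3,4,4,4](0) P2=[2,0,6,4,4,5](0)
Move 2: P1 pit3 -> P1=[4,4,3,0,5,5](1) P2=[3,0,6,4,4,5](0)
Move 3: P1 pit2 -> P1=[4,4,0,1,6,6](1) P2=[3,0,6,4,4,5](0)
Move 4: P1 pit5 -> P1=[4,4,0,1,6,0](2) P2=[4,1,7,5,5,5](0)
Move 5: P2 pit5 -> P1=[5,5,1,2,6,0](2) P2=[4,1,7,5,5,0](1)
Move 6: P2 pit2 -> P1=[6,6,2,2,6,0](2) P2=[4,1,0,6,6,1](2)
Move 7: P2 pit4 -> P1=[7,7,3,3,6,0](2) P2=[4,1,0,6,0,2](3)
Move 8: P2 pit5 -> P1=[8,7,3,3,6,0](2) P2=[4,1,0,6,0,0](4)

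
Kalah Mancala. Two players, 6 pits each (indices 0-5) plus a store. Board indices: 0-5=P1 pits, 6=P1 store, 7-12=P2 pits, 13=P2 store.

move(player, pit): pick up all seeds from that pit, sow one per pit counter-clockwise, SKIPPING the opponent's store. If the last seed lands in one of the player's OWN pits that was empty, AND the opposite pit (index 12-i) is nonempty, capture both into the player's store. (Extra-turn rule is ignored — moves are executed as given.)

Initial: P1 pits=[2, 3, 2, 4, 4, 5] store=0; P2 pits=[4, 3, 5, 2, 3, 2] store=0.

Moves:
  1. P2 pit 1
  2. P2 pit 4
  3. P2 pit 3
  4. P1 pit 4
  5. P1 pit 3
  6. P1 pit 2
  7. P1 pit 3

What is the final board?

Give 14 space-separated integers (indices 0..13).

Move 1: P2 pit1 -> P1=[2,3,2,4,4,5](0) P2=[4,0,6,3,4,2](0)
Move 2: P2 pit4 -> P1=[3,4,2,4,4,5](0) P2=[4,0,6,3,0,3](1)
Move 3: P2 pit3 -> P1=[3,4,2,4,4,5](0) P2=[4,0,6,0,1,4](2)
Move 4: P1 pit4 -> P1=[3,4,2,4,0,6](1) P2=[5,1,6,0,1,4](2)
Move 5: P1 pit3 -> P1=[3,4,2,0,1,7](2) P2=[6,1,6,0,1,4](2)
Move 6: P1 pit2 -> P1=[3,4,0,1,2,7](2) P2=[6,1,6,0,1,4](2)
Move 7: P1 pit3 -> P1=[3,4,0,0,3,7](2) P2=[6,1,6,0,1,4](2)

Answer: 3 4 0 0 3 7 2 6 1 6 0 1 4 2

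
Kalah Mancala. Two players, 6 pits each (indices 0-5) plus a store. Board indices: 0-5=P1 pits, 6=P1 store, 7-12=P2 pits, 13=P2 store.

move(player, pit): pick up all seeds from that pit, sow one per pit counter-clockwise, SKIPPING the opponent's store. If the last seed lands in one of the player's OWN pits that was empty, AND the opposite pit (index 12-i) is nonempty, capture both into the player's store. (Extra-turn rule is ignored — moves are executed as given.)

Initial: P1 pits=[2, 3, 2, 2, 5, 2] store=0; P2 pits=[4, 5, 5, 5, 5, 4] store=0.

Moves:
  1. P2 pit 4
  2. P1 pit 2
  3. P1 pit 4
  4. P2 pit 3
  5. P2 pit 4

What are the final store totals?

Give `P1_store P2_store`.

Move 1: P2 pit4 -> P1=[3,4,3,2,5,2](0) P2=[4,5,5,5,0,5](1)
Move 2: P1 pit2 -> P1=[3,4,0,3,6,3](0) P2=[4,5,5,5,0,5](1)
Move 3: P1 pit4 -> P1=[3,4,0,3,0,4](1) P2=[5,6,6,6,0,5](1)
Move 4: P2 pit3 -> P1=[4,5,1,3,0,4](1) P2=[5,6,6,0,1,6](2)
Move 5: P2 pit4 -> P1=[4,5,1,3,0,4](1) P2=[5,6,6,0,0,7](2)

Answer: 1 2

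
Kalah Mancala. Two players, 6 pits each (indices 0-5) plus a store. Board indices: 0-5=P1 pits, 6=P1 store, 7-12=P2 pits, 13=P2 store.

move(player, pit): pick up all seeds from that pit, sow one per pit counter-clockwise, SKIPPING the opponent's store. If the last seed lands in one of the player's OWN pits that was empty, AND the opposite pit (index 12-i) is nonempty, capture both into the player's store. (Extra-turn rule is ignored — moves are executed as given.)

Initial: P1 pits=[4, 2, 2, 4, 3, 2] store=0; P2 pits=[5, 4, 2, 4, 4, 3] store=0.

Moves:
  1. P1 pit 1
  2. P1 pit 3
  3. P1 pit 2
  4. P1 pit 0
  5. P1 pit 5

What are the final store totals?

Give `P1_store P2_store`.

Answer: 2 0

Derivation:
Move 1: P1 pit1 -> P1=[4,0,3,5,3,2](0) P2=[5,4,2,4,4,3](0)
Move 2: P1 pit3 -> P1=[4,0,3,0,4,3](1) P2=[6,5,2,4,4,3](0)
Move 3: P1 pit2 -> P1=[4,0,0,1,5,4](1) P2=[6,5,2,4,4,3](0)
Move 4: P1 pit0 -> P1=[0,1,1,2,6,4](1) P2=[6,5,2,4,4,3](0)
Move 5: P1 pit5 -> P1=[0,1,1,2,6,0](2) P2=[7,6,3,4,4,3](0)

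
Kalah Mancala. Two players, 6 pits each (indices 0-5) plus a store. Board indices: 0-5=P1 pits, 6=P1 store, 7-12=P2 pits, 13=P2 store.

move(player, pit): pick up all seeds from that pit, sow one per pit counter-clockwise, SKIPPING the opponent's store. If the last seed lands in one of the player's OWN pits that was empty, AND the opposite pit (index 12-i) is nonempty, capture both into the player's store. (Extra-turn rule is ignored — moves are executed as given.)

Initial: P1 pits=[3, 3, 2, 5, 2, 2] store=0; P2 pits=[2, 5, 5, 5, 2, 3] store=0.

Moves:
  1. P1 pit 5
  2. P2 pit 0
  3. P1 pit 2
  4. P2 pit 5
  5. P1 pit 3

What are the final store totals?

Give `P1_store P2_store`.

Move 1: P1 pit5 -> P1=[3,3,2,5,2,0](1) P2=[3,5,5,5,2,3](0)
Move 2: P2 pit0 -> P1=[3,3,2,5,2,0](1) P2=[0,6,6,6,2,3](0)
Move 3: P1 pit2 -> P1=[3,3,0,6,3,0](1) P2=[0,6,6,6,2,3](0)
Move 4: P2 pit5 -> P1=[4,4,0,6,3,0](1) P2=[0,6,6,6,2,0](1)
Move 5: P1 pit3 -> P1=[4,4,0,0,4,1](2) P2=[1,7,7,6,2,0](1)

Answer: 2 1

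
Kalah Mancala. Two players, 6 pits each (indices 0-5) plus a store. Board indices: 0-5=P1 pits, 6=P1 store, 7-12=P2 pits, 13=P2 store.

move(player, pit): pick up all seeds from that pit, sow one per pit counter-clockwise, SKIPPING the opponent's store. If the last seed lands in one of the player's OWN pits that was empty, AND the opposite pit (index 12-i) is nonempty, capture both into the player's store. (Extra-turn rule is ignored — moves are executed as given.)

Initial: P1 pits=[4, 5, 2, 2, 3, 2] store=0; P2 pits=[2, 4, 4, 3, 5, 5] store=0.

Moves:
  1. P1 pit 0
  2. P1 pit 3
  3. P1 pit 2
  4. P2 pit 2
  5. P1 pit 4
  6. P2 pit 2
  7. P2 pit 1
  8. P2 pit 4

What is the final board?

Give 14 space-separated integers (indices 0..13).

Move 1: P1 pit0 -> P1=[0,6,3,3,4,2](0) P2=[2,4,4,3,5,5](0)
Move 2: P1 pit3 -> P1=[0,6,3,0,5,3](1) P2=[2,4,4,3,5,5](0)
Move 3: P1 pit2 -> P1=[0,6,0,1,6,4](1) P2=[2,4,4,3,5,5](0)
Move 4: P2 pit2 -> P1=[0,6,0,1,6,4](1) P2=[2,4,0,4,6,6](1)
Move 5: P1 pit4 -> P1=[0,6,0,1,0,5](2) P2=[3,5,1,5,6,6](1)
Move 6: P2 pit2 -> P1=[0,6,0,1,0,5](2) P2=[3,5,0,6,6,6](1)
Move 7: P2 pit1 -> P1=[0,6,0,1,0,5](2) P2=[3,0,1,7,7,7](2)
Move 8: P2 pit4 -> P1=[1,7,1,2,1,5](2) P2=[3,0,1,7,0,8](3)

Answer: 1 7 1 2 1 5 2 3 0 1 7 0 8 3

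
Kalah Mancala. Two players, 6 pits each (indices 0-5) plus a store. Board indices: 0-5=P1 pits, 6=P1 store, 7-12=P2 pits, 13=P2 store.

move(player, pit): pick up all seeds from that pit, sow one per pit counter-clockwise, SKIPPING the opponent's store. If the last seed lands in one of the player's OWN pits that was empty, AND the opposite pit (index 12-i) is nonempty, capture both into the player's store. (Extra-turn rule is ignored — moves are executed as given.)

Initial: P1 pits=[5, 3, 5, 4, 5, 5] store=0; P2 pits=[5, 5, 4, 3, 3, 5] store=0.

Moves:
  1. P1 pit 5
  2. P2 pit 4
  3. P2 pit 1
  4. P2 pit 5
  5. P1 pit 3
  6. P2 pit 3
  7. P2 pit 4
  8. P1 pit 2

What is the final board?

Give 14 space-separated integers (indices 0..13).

Move 1: P1 pit5 -> P1=[5,3,5,4,5,0](1) P2=[6,6,5,4,3,5](0)
Move 2: P2 pit4 -> P1=[6,3,5,4,5,0](1) P2=[6,6,5,4,0,6](1)
Move 3: P2 pit1 -> P1=[7,3,5,4,5,0](1) P2=[6,0,6,5,1,7](2)
Move 4: P2 pit5 -> P1=[8,4,6,5,6,1](1) P2=[6,0,6,5,1,0](3)
Move 5: P1 pit3 -> P1=[8,4,6,0,7,2](2) P2=[7,1,6,5,1,0](3)
Move 6: P2 pit3 -> P1=[9,5,6,0,7,2](2) P2=[7,1,6,0,2,1](4)
Move 7: P2 pit4 -> P1=[9,5,6,0,7,2](2) P2=[7,1,6,0,0,2](5)
Move 8: P1 pit2 -> P1=[9,5,0,1,8,3](3) P2=[8,2,6,0,0,2](5)

Answer: 9 5 0 1 8 3 3 8 2 6 0 0 2 5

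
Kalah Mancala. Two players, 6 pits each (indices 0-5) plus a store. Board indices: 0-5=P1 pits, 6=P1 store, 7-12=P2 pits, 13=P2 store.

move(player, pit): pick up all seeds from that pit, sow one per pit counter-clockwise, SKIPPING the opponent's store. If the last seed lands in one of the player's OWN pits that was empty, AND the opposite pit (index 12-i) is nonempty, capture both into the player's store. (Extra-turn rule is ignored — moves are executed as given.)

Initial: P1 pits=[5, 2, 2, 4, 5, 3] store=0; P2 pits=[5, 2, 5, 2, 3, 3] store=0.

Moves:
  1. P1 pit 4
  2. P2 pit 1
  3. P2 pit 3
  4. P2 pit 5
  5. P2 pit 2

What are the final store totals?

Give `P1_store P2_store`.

Answer: 1 3

Derivation:
Move 1: P1 pit4 -> P1=[5,2,2,4,0,4](1) P2=[6,3,6,2,3,3](0)
Move 2: P2 pit1 -> P1=[5,2,2,4,0,4](1) P2=[6,0,7,3,4,3](0)
Move 3: P2 pit3 -> P1=[5,2,2,4,0,4](1) P2=[6,0,7,0,5,4](1)
Move 4: P2 pit5 -> P1=[6,3,3,4,0,4](1) P2=[6,0,7,0,5,0](2)
Move 5: P2 pit2 -> P1=[7,4,4,4,0,4](1) P2=[6,0,0,1,6,1](3)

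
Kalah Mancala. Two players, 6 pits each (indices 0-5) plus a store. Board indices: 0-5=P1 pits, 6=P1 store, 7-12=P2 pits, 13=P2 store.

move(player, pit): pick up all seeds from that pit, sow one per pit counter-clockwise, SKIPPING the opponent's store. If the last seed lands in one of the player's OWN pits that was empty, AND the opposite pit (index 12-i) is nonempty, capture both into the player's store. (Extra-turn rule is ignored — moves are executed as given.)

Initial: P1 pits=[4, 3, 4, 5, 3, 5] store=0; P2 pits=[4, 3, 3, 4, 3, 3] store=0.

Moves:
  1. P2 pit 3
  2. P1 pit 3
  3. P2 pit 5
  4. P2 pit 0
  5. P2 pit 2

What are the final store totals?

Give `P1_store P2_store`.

Move 1: P2 pit3 -> P1=[5,3,4,5,3,5](0) P2=[4,3,3,0,4,4](1)
Move 2: P1 pit3 -> P1=[5,3,4,0,4,6](1) P2=[5,4,3,0,4,4](1)
Move 3: P2 pit5 -> P1=[6,4,5,0,4,6](1) P2=[5,4,3,0,4,0](2)
Move 4: P2 pit0 -> P1=[0,4,5,0,4,6](1) P2=[0,5,4,1,5,0](9)
Move 5: P2 pit2 -> P1=[0,4,5,0,4,6](1) P2=[0,5,0,2,6,1](10)

Answer: 1 10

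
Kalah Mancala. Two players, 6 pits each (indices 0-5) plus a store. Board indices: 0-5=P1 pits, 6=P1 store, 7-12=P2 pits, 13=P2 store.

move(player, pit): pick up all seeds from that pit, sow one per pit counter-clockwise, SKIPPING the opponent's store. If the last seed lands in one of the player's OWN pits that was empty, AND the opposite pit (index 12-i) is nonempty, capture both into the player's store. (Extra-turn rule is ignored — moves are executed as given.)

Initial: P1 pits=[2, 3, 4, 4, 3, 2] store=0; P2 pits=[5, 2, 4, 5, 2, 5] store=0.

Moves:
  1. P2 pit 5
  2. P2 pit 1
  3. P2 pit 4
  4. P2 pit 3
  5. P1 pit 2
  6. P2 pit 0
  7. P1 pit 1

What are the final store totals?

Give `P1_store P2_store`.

Answer: 2 4

Derivation:
Move 1: P2 pit5 -> P1=[3,4,5,5,3,2](0) P2=[5,2,4,5,2,0](1)
Move 2: P2 pit1 -> P1=[3,4,5,5,3,2](0) P2=[5,0,5,6,2,0](1)
Move 3: P2 pit4 -> P1=[3,4,5,5,3,2](0) P2=[5,0,5,6,0,1](2)
Move 4: P2 pit3 -> P1=[4,5,6,5,3,2](0) P2=[5,0,5,0,1,2](3)
Move 5: P1 pit2 -> P1=[4,5,0,6,4,3](1) P2=[6,1,5,0,1,2](3)
Move 6: P2 pit0 -> P1=[4,5,0,6,4,3](1) P2=[0,2,6,1,2,3](4)
Move 7: P1 pit1 -> P1=[4,0,1,7,5,4](2) P2=[0,2,6,1,2,3](4)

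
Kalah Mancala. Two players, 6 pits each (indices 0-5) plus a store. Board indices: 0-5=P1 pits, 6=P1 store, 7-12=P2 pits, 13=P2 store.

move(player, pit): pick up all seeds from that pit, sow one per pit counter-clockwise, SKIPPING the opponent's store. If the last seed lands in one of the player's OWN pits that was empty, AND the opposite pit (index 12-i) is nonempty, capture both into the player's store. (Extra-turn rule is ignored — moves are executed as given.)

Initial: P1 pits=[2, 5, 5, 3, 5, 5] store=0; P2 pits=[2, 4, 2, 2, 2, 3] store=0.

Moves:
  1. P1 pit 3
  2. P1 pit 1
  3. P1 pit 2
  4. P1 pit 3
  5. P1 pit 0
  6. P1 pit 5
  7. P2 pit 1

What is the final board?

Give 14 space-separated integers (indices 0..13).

Answer: 2 2 0 0 9 0 7 4 0 4 2 4 5 1

Derivation:
Move 1: P1 pit3 -> P1=[2,5,5,0,6,6](1) P2=[2,4,2,2,2,3](0)
Move 2: P1 pit1 -> P1=[2,0,6,1,7,7](2) P2=[2,4,2,2,2,3](0)
Move 3: P1 pit2 -> P1=[2,0,0,2,8,8](3) P2=[3,5,2,2,2,3](0)
Move 4: P1 pit3 -> P1=[2,0,0,0,9,9](3) P2=[3,5,2,2,2,3](0)
Move 5: P1 pit0 -> P1=[0,1,0,0,9,9](6) P2=[3,5,2,0,2,3](0)
Move 6: P1 pit5 -> P1=[1,2,0,0,9,0](7) P2=[4,6,3,1,3,4](0)
Move 7: P2 pit1 -> P1=[2,2,0,0,9,0](7) P2=[4,0,4,2,4,5](1)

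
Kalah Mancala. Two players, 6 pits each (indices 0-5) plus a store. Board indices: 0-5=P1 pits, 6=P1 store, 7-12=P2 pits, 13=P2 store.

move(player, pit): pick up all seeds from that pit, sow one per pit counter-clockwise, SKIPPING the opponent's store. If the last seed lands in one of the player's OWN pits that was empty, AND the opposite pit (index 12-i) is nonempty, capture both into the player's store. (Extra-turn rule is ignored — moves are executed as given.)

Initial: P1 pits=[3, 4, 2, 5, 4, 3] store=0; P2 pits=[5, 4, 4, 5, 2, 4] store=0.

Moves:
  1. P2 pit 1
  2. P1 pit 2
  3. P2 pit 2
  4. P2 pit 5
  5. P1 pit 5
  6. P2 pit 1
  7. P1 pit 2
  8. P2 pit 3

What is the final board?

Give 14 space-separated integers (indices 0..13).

Answer: 6 6 1 2 6 0 1 6 0 0 0 5 1 11

Derivation:
Move 1: P2 pit1 -> P1=[3,4,2,5,4,3](0) P2=[5,0,5,6,3,5](0)
Move 2: P1 pit2 -> P1=[3,4,0,6,5,3](0) P2=[5,0,5,6,3,5](0)
Move 3: P2 pit2 -> P1=[4,4,0,6,5,3](0) P2=[5,0,0,7,4,6](1)
Move 4: P2 pit5 -> P1=[5,5,1,7,6,3](0) P2=[5,0,0,7,4,0](2)
Move 5: P1 pit5 -> P1=[5,5,1,7,6,0](1) P2=[6,1,0,7,4,0](2)
Move 6: P2 pit1 -> P1=[5,5,1,0,6,0](1) P2=[6,0,0,7,4,0](10)
Move 7: P1 pit2 -> P1=[5,5,0,1,6,0](1) P2=[6,0,0,7,4,0](10)
Move 8: P2 pit3 -> P1=[6,6,1,2,6,0](1) P2=[6,0,0,0,5,1](11)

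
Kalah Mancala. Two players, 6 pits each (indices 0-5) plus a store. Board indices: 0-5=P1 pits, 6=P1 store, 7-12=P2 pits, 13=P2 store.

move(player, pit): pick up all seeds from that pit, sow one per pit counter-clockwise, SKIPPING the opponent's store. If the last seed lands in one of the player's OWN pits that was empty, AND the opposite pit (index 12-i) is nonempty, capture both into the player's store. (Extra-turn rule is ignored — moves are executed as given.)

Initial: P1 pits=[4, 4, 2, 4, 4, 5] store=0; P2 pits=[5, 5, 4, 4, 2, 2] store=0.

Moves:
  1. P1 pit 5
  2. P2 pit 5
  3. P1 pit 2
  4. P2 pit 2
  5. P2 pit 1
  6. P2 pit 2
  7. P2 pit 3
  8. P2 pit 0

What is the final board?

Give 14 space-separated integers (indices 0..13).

Answer: 8 5 1 6 6 0 1 0 1 1 1 6 4 5

Derivation:
Move 1: P1 pit5 -> P1=[4,4,2,4,4,0](1) P2=[6,6,5,5,2,2](0)
Move 2: P2 pit5 -> P1=[5,4,2,4,4,0](1) P2=[6,6,5,5,2,0](1)
Move 3: P1 pit2 -> P1=[5,4,0,5,5,0](1) P2=[6,6,5,5,2,0](1)
Move 4: P2 pit2 -> P1=[6,4,0,5,5,0](1) P2=[6,6,0,6,3,1](2)
Move 5: P2 pit1 -> P1=[7,4,0,5,5,0](1) P2=[6,0,1,7,4,2](3)
Move 6: P2 pit2 -> P1=[7,4,0,5,5,0](1) P2=[6,0,0,8,4,2](3)
Move 7: P2 pit3 -> P1=[8,5,1,6,6,0](1) P2=[6,0,0,0,5,3](4)
Move 8: P2 pit0 -> P1=[8,5,1,6,6,0](1) P2=[0,1,1,1,6,4](5)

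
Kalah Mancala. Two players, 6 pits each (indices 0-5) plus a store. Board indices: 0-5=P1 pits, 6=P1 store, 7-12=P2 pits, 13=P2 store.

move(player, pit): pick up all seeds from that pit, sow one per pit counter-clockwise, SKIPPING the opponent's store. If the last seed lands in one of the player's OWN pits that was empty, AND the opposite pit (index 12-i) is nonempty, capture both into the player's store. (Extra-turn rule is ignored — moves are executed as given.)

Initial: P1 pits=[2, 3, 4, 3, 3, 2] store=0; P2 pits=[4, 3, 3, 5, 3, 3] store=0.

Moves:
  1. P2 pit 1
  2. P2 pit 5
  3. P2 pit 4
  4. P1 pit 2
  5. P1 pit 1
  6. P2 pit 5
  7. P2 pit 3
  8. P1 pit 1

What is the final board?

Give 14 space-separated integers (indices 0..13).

Answer: 5 0 3 5 5 4 2 4 0 4 0 1 1 4

Derivation:
Move 1: P2 pit1 -> P1=[2,3,4,3,3,2](0) P2=[4,0,4,6,4,3](0)
Move 2: P2 pit5 -> P1=[3,4,4,3,3,2](0) P2=[4,0,4,6,4,0](1)
Move 3: P2 pit4 -> P1=[4,5,4,3,3,2](0) P2=[4,0,4,6,0,1](2)
Move 4: P1 pit2 -> P1=[4,5,0,4,4,3](1) P2=[4,0,4,6,0,1](2)
Move 5: P1 pit1 -> P1=[4,0,1,5,5,4](2) P2=[4,0,4,6,0,1](2)
Move 6: P2 pit5 -> P1=[4,0,1,5,5,4](2) P2=[4,0,4,6,0,0](3)
Move 7: P2 pit3 -> P1=[5,1,2,5,5,4](2) P2=[4,0,4,0,1,1](4)
Move 8: P1 pit1 -> P1=[5,0,3,5,5,4](2) P2=[4,0,4,0,1,1](4)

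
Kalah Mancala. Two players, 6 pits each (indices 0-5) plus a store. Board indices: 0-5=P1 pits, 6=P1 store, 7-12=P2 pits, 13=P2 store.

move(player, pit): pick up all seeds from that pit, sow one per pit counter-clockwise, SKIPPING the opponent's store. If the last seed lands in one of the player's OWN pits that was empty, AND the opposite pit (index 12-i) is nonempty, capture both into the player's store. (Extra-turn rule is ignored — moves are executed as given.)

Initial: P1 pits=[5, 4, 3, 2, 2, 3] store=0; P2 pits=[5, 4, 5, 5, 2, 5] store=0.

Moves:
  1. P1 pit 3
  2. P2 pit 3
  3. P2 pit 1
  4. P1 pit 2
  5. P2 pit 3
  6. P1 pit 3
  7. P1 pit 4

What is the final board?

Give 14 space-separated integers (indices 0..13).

Move 1: P1 pit3 -> P1=[5,4,3,0,3,4](0) P2=[5,4,5,5,2,5](0)
Move 2: P2 pit3 -> P1=[6,5,3,0,3,4](0) P2=[5,4,5,0,3,6](1)
Move 3: P2 pit1 -> P1=[6,5,3,0,3,4](0) P2=[5,0,6,1,4,7](1)
Move 4: P1 pit2 -> P1=[6,5,0,1,4,5](0) P2=[5,0,6,1,4,7](1)
Move 5: P2 pit3 -> P1=[6,5,0,1,4,5](0) P2=[5,0,6,0,5,7](1)
Move 6: P1 pit3 -> P1=[6,5,0,0,5,5](0) P2=[5,0,6,0,5,7](1)
Move 7: P1 pit4 -> P1=[6,5,0,0,0,6](1) P2=[6,1,7,0,5,7](1)

Answer: 6 5 0 0 0 6 1 6 1 7 0 5 7 1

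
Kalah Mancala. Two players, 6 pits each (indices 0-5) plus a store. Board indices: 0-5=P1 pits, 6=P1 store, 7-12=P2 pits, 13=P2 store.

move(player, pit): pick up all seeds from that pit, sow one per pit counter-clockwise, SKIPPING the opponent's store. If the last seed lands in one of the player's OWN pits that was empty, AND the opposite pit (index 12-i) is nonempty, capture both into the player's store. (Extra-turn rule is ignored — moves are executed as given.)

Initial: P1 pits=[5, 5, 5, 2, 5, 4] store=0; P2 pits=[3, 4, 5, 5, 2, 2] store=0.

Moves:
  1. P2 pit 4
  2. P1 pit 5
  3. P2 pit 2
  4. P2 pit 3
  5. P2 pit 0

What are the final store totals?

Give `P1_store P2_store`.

Move 1: P2 pit4 -> P1=[5,5,5,2,5,4](0) P2=[3,4,5,5,0,3](1)
Move 2: P1 pit5 -> P1=[5,5,5,2,5,0](1) P2=[4,5,6,5,0,3](1)
Move 3: P2 pit2 -> P1=[6,6,5,2,5,0](1) P2=[4,5,0,6,1,4](2)
Move 4: P2 pit3 -> P1=[7,7,6,2,5,0](1) P2=[4,5,0,0,2,5](3)
Move 5: P2 pit0 -> P1=[7,7,6,2,5,0](1) P2=[0,6,1,1,3,5](3)

Answer: 1 3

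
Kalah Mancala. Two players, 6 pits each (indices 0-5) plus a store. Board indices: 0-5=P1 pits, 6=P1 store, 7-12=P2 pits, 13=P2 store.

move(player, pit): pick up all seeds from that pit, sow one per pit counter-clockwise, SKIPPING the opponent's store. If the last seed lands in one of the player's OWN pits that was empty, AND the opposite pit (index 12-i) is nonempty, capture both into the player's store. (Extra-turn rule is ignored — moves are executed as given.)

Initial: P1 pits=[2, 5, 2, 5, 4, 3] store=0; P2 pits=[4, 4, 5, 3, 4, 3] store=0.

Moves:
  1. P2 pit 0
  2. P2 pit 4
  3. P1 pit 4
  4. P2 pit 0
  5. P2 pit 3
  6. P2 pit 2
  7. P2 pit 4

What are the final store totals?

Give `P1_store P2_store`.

Answer: 1 4

Derivation:
Move 1: P2 pit0 -> P1=[2,5,2,5,4,3](0) P2=[0,5,6,4,5,3](0)
Move 2: P2 pit4 -> P1=[3,6,3,5,4,3](0) P2=[0,5,6,4,0,4](1)
Move 3: P1 pit4 -> P1=[3,6,3,5,0,4](1) P2=[1,6,6,4,0,4](1)
Move 4: P2 pit0 -> P1=[3,6,3,5,0,4](1) P2=[0,7,6,4,0,4](1)
Move 5: P2 pit3 -> P1=[4,6,3,5,0,4](1) P2=[0,7,6,0,1,5](2)
Move 6: P2 pit2 -> P1=[5,7,3,5,0,4](1) P2=[0,7,0,1,2,6](3)
Move 7: P2 pit4 -> P1=[5,7,3,5,0,4](1) P2=[0,7,0,1,0,7](4)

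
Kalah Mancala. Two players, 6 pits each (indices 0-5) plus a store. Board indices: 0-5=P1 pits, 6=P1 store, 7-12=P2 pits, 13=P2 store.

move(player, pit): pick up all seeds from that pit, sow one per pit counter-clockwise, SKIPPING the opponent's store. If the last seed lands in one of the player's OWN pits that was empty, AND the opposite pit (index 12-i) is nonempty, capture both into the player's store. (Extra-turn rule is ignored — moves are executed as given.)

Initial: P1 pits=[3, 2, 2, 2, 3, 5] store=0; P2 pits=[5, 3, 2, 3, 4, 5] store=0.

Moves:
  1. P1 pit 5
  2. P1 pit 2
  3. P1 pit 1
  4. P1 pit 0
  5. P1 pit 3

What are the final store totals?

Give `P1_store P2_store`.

Answer: 2 0

Derivation:
Move 1: P1 pit5 -> P1=[3,2,2,2,3,0](1) P2=[6,4,3,4,4,5](0)
Move 2: P1 pit2 -> P1=[3,2,0,3,4,0](1) P2=[6,4,3,4,4,5](0)
Move 3: P1 pit1 -> P1=[3,0,1,4,4,0](1) P2=[6,4,3,4,4,5](0)
Move 4: P1 pit0 -> P1=[0,1,2,5,4,0](1) P2=[6,4,3,4,4,5](0)
Move 5: P1 pit3 -> P1=[0,1,2,0,5,1](2) P2=[7,5,3,4,4,5](0)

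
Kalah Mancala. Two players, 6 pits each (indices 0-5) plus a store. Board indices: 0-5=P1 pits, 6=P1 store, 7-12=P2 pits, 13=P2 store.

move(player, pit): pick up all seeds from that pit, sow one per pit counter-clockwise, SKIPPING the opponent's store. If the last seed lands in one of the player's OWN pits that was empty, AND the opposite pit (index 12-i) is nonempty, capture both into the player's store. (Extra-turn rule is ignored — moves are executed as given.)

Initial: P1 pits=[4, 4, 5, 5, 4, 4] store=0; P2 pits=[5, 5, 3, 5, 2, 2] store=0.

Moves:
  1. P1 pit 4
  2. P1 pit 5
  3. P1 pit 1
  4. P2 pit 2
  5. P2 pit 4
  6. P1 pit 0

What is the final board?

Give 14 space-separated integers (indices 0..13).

Answer: 0 1 7 7 2 1 10 0 7 0 7 0 4 2

Derivation:
Move 1: P1 pit4 -> P1=[4,4,5,5,0,5](1) P2=[6,6,3,5,2,2](0)
Move 2: P1 pit5 -> P1=[4,4,5,5,0,0](2) P2=[7,7,4,6,2,2](0)
Move 3: P1 pit1 -> P1=[4,0,6,6,1,0](10) P2=[0,7,4,6,2,2](0)
Move 4: P2 pit2 -> P1=[4,0,6,6,1,0](10) P2=[0,7,0,7,3,3](1)
Move 5: P2 pit4 -> P1=[5,0,6,6,1,0](10) P2=[0,7,0,7,0,4](2)
Move 6: P1 pit0 -> P1=[0,1,7,7,2,1](10) P2=[0,7,0,7,0,4](2)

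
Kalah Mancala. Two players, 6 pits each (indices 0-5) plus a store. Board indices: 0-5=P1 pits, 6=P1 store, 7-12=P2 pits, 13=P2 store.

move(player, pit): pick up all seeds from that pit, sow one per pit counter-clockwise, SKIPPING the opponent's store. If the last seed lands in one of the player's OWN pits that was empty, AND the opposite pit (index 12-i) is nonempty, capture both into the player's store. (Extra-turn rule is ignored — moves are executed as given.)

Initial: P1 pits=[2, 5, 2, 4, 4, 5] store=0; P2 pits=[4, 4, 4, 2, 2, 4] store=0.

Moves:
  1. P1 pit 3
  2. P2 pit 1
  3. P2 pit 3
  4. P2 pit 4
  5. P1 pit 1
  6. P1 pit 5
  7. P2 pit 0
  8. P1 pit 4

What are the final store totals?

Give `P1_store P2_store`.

Answer: 4 3

Derivation:
Move 1: P1 pit3 -> P1=[2,5,2,0,5,6](1) P2=[5,4,4,2,2,4](0)
Move 2: P2 pit1 -> P1=[2,5,2,0,5,6](1) P2=[5,0,5,3,3,5](0)
Move 3: P2 pit3 -> P1=[2,5,2,0,5,6](1) P2=[5,0,5,0,4,6](1)
Move 4: P2 pit4 -> P1=[3,6,2,0,5,6](1) P2=[5,0,5,0,0,7](2)
Move 5: P1 pit1 -> P1=[3,0,3,1,6,7](2) P2=[6,0,5,0,0,7](2)
Move 6: P1 pit5 -> P1=[3,0,3,1,6,0](3) P2=[7,1,6,1,1,8](2)
Move 7: P2 pit0 -> P1=[4,0,3,1,6,0](3) P2=[0,2,7,2,2,9](3)
Move 8: P1 pit4 -> P1=[4,0,3,1,0,1](4) P2=[1,3,8,3,2,9](3)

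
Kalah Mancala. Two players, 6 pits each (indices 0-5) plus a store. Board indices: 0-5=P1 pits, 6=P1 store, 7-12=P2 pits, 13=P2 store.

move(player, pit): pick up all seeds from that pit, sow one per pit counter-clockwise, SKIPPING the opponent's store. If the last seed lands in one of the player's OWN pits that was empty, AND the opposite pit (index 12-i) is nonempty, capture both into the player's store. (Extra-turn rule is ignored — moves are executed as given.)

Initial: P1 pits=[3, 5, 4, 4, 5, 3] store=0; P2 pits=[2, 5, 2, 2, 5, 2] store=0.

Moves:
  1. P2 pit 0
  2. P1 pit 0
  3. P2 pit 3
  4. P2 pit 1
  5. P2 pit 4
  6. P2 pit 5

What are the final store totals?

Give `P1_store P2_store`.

Move 1: P2 pit0 -> P1=[3,5,4,4,5,3](0) P2=[0,6,3,2,5,2](0)
Move 2: P1 pit0 -> P1=[0,6,5,5,5,3](0) P2=[0,6,3,2,5,2](0)
Move 3: P2 pit3 -> P1=[0,6,5,5,5,3](0) P2=[0,6,3,0,6,3](0)
Move 4: P2 pit1 -> P1=[1,6,5,5,5,3](0) P2=[0,0,4,1,7,4](1)
Move 5: P2 pit4 -> P1=[2,7,6,6,6,3](0) P2=[0,0,4,1,0,5](2)
Move 6: P2 pit5 -> P1=[3,8,7,7,6,3](0) P2=[0,0,4,1,0,0](3)

Answer: 0 3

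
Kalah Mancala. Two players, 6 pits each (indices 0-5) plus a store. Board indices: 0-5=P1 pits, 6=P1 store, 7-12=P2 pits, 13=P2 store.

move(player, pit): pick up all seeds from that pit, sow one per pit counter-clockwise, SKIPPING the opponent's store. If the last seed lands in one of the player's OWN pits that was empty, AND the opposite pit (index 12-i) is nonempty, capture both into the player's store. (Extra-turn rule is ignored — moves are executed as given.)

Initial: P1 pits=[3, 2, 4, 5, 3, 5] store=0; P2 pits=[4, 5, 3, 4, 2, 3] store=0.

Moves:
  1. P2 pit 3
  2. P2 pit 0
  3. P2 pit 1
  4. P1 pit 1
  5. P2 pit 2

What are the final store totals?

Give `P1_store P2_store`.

Move 1: P2 pit3 -> P1=[4,2,4,5,3,5](0) P2=[4,5,3,0,3,4](1)
Move 2: P2 pit0 -> P1=[4,2,4,5,3,5](0) P2=[0,6,4,1,4,4](1)
Move 3: P2 pit1 -> P1=[5,2,4,5,3,5](0) P2=[0,0,5,2,5,5](2)
Move 4: P1 pit1 -> P1=[5,0,5,6,3,5](0) P2=[0,0,5,2,5,5](2)
Move 5: P2 pit2 -> P1=[6,0,5,6,3,5](0) P2=[0,0,0,3,6,6](3)

Answer: 0 3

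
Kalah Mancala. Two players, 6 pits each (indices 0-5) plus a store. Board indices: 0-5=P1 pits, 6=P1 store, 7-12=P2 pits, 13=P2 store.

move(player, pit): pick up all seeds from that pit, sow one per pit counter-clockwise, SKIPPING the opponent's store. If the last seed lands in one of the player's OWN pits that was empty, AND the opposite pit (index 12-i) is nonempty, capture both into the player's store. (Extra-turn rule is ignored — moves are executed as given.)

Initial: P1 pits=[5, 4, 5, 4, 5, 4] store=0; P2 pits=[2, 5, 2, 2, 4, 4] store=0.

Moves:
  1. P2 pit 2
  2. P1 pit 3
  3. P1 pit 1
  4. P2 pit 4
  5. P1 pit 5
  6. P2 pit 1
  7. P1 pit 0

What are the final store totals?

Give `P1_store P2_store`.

Answer: 3 2

Derivation:
Move 1: P2 pit2 -> P1=[5,4,5,4,5,4](0) P2=[2,5,0,3,5,4](0)
Move 2: P1 pit3 -> P1=[5,4,5,0,6,5](1) P2=[3,5,0,3,5,4](0)
Move 3: P1 pit1 -> P1=[5,0,6,1,7,6](1) P2=[3,5,0,3,5,4](0)
Move 4: P2 pit4 -> P1=[6,1,7,1,7,6](1) P2=[3,5,0,3,0,5](1)
Move 5: P1 pit5 -> P1=[6,1,7,1,7,0](2) P2=[4,6,1,4,1,5](1)
Move 6: P2 pit1 -> P1=[7,1,7,1,7,0](2) P2=[4,0,2,5,2,6](2)
Move 7: P1 pit0 -> P1=[0,2,8,2,8,1](3) P2=[5,0,2,5,2,6](2)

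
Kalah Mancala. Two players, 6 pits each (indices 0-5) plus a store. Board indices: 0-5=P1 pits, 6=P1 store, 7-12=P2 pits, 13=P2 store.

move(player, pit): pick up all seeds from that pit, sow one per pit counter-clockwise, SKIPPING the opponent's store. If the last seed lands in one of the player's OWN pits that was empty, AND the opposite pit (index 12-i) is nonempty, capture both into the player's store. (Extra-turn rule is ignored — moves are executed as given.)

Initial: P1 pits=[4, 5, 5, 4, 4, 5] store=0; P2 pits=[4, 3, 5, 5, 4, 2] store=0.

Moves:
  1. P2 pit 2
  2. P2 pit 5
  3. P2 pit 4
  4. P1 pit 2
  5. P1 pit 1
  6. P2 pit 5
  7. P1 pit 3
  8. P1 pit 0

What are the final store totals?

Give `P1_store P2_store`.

Move 1: P2 pit2 -> P1=[5,5,5,4,4,5](0) P2=[4,3,0,6,5,3](1)
Move 2: P2 pit5 -> P1=[6,6,5,4,4,5](0) P2=[4,3,0,6,5,0](2)
Move 3: P2 pit4 -> P1=[7,7,6,4,4,5](0) P2=[4,3,0,6,0,1](3)
Move 4: P1 pit2 -> P1=[7,7,0,5,5,6](1) P2=[5,4,0,6,0,1](3)
Move 5: P1 pit1 -> P1=[7,0,1,6,6,7](2) P2=[6,5,0,6,0,1](3)
Move 6: P2 pit5 -> P1=[7,0,1,6,6,7](2) P2=[6,5,0,6,0,0](4)
Move 7: P1 pit3 -> P1=[7,0,1,0,7,8](3) P2=[7,6,1,6,0,0](4)
Move 8: P1 pit0 -> P1=[0,1,2,1,8,9](4) P2=[8,6,1,6,0,0](4)

Answer: 4 4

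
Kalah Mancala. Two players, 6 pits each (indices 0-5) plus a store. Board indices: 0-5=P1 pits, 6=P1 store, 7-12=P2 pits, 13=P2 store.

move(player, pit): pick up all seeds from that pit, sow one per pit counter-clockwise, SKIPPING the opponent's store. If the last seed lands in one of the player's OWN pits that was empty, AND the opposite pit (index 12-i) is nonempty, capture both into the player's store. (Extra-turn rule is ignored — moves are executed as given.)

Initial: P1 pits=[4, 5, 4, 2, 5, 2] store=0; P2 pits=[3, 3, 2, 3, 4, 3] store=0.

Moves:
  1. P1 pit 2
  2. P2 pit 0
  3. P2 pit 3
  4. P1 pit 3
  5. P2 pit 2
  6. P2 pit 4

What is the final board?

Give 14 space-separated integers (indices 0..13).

Move 1: P1 pit2 -> P1=[4,5,0,3,6,3](1) P2=[3,3,2,3,4,3](0)
Move 2: P2 pit0 -> P1=[4,5,0,3,6,3](1) P2=[0,4,3,4,4,3](0)
Move 3: P2 pit3 -> P1=[5,5,0,3,6,3](1) P2=[0,4,3,0,5,4](1)
Move 4: P1 pit3 -> P1=[5,5,0,0,7,4](2) P2=[0,4,3,0,5,4](1)
Move 5: P2 pit2 -> P1=[5,5,0,0,7,4](2) P2=[0,4,0,1,6,5](1)
Move 6: P2 pit4 -> P1=[6,6,1,1,7,4](2) P2=[0,4,0,1,0,6](2)

Answer: 6 6 1 1 7 4 2 0 4 0 1 0 6 2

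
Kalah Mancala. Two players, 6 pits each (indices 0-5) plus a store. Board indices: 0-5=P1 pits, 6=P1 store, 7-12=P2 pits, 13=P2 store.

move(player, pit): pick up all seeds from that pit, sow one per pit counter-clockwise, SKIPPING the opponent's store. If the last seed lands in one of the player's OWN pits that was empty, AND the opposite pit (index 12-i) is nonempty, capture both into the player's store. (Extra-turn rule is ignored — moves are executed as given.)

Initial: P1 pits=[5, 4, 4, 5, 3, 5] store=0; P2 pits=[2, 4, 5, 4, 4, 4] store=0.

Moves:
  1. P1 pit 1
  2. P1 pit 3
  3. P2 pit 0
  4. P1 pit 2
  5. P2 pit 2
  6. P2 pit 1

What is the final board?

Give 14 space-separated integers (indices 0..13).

Move 1: P1 pit1 -> P1=[5,0,5,6,4,6](0) P2=[2,4,5,4,4,4](0)
Move 2: P1 pit3 -> P1=[5,0,5,0,5,7](1) P2=[3,5,6,4,4,4](0)
Move 3: P2 pit0 -> P1=[5,0,5,0,5,7](1) P2=[0,6,7,5,4,4](0)
Move 4: P1 pit2 -> P1=[5,0,0,1,6,8](2) P2=[1,6,7,5,4,4](0)
Move 5: P2 pit2 -> P1=[6,1,1,1,6,8](2) P2=[1,6,0,6,5,5](1)
Move 6: P2 pit1 -> P1=[7,1,1,1,6,8](2) P2=[1,0,1,7,6,6](2)

Answer: 7 1 1 1 6 8 2 1 0 1 7 6 6 2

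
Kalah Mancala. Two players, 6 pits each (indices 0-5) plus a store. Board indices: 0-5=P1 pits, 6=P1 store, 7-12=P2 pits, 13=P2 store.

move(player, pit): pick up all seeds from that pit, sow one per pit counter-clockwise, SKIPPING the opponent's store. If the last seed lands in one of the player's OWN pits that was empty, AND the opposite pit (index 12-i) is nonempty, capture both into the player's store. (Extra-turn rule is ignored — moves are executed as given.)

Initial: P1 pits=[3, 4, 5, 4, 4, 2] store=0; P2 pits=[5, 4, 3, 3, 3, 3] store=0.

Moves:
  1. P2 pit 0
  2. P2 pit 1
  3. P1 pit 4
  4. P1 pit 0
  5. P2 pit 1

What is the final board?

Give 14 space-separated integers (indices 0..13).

Move 1: P2 pit0 -> P1=[3,4,5,4,4,2](0) P2=[0,5,4,4,4,4](0)
Move 2: P2 pit1 -> P1=[3,4,5,4,4,2](0) P2=[0,0,5,5,5,5](1)
Move 3: P1 pit4 -> P1=[3,4,5,4,0,3](1) P2=[1,1,5,5,5,5](1)
Move 4: P1 pit0 -> P1=[0,5,6,5,0,3](1) P2=[1,1,5,5,5,5](1)
Move 5: P2 pit1 -> P1=[0,5,6,5,0,3](1) P2=[1,0,6,5,5,5](1)

Answer: 0 5 6 5 0 3 1 1 0 6 5 5 5 1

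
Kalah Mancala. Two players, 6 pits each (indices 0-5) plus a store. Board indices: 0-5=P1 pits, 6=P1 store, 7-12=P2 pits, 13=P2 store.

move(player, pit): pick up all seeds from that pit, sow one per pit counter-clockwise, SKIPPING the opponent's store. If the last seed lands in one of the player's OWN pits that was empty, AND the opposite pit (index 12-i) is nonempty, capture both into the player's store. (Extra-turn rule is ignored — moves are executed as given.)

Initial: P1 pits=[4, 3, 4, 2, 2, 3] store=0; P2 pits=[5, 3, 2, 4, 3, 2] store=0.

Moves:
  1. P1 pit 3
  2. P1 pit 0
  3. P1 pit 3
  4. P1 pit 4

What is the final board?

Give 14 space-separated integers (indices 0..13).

Move 1: P1 pit3 -> P1=[4,3,4,0,3,4](0) P2=[5,3,2,4,3,2](0)
Move 2: P1 pit0 -> P1=[0,4,5,1,4,4](0) P2=[5,3,2,4,3,2](0)
Move 3: P1 pit3 -> P1=[0,4,5,0,5,4](0) P2=[5,3,2,4,3,2](0)
Move 4: P1 pit4 -> P1=[0,4,5,0,0,5](1) P2=[6,4,3,4,3,2](0)

Answer: 0 4 5 0 0 5 1 6 4 3 4 3 2 0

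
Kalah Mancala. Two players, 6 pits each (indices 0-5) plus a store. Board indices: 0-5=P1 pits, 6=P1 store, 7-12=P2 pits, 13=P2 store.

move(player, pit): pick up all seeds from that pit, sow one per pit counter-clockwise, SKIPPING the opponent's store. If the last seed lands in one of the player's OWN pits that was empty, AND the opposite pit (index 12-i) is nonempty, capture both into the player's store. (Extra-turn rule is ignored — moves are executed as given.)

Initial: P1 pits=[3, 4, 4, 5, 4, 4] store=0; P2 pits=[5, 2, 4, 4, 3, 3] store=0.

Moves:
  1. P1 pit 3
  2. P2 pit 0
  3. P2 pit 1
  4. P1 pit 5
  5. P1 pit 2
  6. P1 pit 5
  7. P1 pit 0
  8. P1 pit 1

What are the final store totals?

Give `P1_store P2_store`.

Answer: 5 1

Derivation:
Move 1: P1 pit3 -> P1=[3,4,4,0,5,5](1) P2=[6,3,4,4,3,3](0)
Move 2: P2 pit0 -> P1=[3,4,4,0,5,5](1) P2=[0,4,5,5,4,4](1)
Move 3: P2 pit1 -> P1=[3,4,4,0,5,5](1) P2=[0,0,6,6,5,5](1)
Move 4: P1 pit5 -> P1=[3,4,4,0,5,0](2) P2=[1,1,7,7,5,5](1)
Move 5: P1 pit2 -> P1=[3,4,0,1,6,1](3) P2=[1,1,7,7,5,5](1)
Move 6: P1 pit5 -> P1=[3,4,0,1,6,0](4) P2=[1,1,7,7,5,5](1)
Move 7: P1 pit0 -> P1=[0,5,1,2,6,0](4) P2=[1,1,7,7,5,5](1)
Move 8: P1 pit1 -> P1=[0,0,2,3,7,1](5) P2=[1,1,7,7,5,5](1)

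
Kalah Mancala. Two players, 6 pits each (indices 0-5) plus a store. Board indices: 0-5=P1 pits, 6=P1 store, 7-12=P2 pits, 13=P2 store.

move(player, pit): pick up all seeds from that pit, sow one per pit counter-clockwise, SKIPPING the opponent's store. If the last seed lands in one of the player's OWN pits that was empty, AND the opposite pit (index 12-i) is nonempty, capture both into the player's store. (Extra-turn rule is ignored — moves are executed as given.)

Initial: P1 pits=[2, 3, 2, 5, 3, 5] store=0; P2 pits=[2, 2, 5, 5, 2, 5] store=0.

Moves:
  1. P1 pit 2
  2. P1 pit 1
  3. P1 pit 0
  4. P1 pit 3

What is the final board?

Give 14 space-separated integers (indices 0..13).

Answer: 0 1 2 0 6 6 1 3 3 6 6 2 5 0

Derivation:
Move 1: P1 pit2 -> P1=[2,3,0,6,4,5](0) P2=[2,2,5,5,2,5](0)
Move 2: P1 pit1 -> P1=[2,0,1,7,5,5](0) P2=[2,2,5,5,2,5](0)
Move 3: P1 pit0 -> P1=[0,1,2,7,5,5](0) P2=[2,2,5,5,2,5](0)
Move 4: P1 pit3 -> P1=[0,1,2,0,6,6](1) P2=[3,3,6,6,2,5](0)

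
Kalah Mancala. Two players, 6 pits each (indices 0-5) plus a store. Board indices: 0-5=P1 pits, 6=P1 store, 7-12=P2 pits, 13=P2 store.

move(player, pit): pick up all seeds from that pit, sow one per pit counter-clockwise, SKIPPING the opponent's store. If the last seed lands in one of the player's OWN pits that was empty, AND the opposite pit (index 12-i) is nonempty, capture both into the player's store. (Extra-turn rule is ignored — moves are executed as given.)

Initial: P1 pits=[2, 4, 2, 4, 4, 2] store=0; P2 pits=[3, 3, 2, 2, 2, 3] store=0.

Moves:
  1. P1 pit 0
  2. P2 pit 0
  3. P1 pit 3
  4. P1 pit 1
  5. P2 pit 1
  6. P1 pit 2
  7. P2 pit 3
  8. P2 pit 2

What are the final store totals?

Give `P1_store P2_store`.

Answer: 3 2

Derivation:
Move 1: P1 pit0 -> P1=[0,5,3,4,4,2](0) P2=[3,3,2,2,2,3](0)
Move 2: P2 pit0 -> P1=[0,5,3,4,4,2](0) P2=[0,4,3,3,2,3](0)
Move 3: P1 pit3 -> P1=[0,5,3,0,5,3](1) P2=[1,4,3,3,2,3](0)
Move 4: P1 pit1 -> P1=[0,0,4,1,6,4](2) P2=[1,4,3,3,2,3](0)
Move 5: P2 pit1 -> P1=[0,0,4,1,6,4](2) P2=[1,0,4,4,3,4](0)
Move 6: P1 pit2 -> P1=[0,0,0,2,7,5](3) P2=[1,0,4,4,3,4](0)
Move 7: P2 pit3 -> P1=[1,0,0,2,7,5](3) P2=[1,0,4,0,4,5](1)
Move 8: P2 pit2 -> P1=[1,0,0,2,7,5](3) P2=[1,0,0,1,5,6](2)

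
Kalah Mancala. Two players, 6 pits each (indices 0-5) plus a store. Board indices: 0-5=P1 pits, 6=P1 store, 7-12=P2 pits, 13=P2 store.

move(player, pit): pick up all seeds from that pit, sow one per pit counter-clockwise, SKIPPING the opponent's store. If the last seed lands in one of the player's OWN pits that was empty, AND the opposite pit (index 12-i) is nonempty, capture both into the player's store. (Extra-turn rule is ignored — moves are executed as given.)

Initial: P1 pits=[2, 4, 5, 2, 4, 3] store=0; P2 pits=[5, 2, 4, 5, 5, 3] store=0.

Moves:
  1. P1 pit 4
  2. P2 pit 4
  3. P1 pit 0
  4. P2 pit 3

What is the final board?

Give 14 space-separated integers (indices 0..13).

Answer: 1 7 7 3 0 4 1 6 3 4 0 1 5 2

Derivation:
Move 1: P1 pit4 -> P1=[2,4,5,2,0,4](1) P2=[6,3,4,5,5,3](0)
Move 2: P2 pit4 -> P1=[3,5,6,2,0,4](1) P2=[6,3,4,5,0,4](1)
Move 3: P1 pit0 -> P1=[0,6,7,3,0,4](1) P2=[6,3,4,5,0,4](1)
Move 4: P2 pit3 -> P1=[1,7,7,3,0,4](1) P2=[6,3,4,0,1,5](2)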